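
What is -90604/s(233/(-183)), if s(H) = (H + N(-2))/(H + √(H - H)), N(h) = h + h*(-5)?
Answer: 21110732/1231 ≈ 17149.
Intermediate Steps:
N(h) = -4*h (N(h) = h - 5*h = -4*h)
s(H) = (8 + H)/H (s(H) = (H - 4*(-2))/(H + √(H - H)) = (H + 8)/(H + √0) = (8 + H)/(H + 0) = (8 + H)/H)
-90604/s(233/(-183)) = -90604*(-233/(183*(8 + 233/(-183)))) = -90604*(-233/(183*(8 + 233*(-1/183)))) = -90604*(-233/(183*(8 - 233/183))) = -90604/((-183/233*1231/183)) = -90604/(-1231/233) = -90604*(-233/1231) = 21110732/1231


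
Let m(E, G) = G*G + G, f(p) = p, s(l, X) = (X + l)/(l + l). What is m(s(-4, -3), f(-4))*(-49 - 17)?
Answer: -792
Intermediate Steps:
s(l, X) = (X + l)/(2*l) (s(l, X) = (X + l)/((2*l)) = (X + l)*(1/(2*l)) = (X + l)/(2*l))
m(E, G) = G + G**2 (m(E, G) = G**2 + G = G + G**2)
m(s(-4, -3), f(-4))*(-49 - 17) = (-4*(1 - 4))*(-49 - 17) = -4*(-3)*(-66) = 12*(-66) = -792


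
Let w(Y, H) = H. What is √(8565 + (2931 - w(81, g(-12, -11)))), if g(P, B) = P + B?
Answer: √11519 ≈ 107.33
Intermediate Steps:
g(P, B) = B + P
√(8565 + (2931 - w(81, g(-12, -11)))) = √(8565 + (2931 - (-11 - 12))) = √(8565 + (2931 - 1*(-23))) = √(8565 + (2931 + 23)) = √(8565 + 2954) = √11519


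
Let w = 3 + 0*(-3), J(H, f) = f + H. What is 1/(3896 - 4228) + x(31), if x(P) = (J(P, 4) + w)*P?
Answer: 391095/332 ≈ 1178.0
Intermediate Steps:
J(H, f) = H + f
w = 3 (w = 3 + 0 = 3)
x(P) = P*(7 + P) (x(P) = ((P + 4) + 3)*P = ((4 + P) + 3)*P = (7 + P)*P = P*(7 + P))
1/(3896 - 4228) + x(31) = 1/(3896 - 4228) + 31*(7 + 31) = 1/(-332) + 31*38 = -1/332 + 1178 = 391095/332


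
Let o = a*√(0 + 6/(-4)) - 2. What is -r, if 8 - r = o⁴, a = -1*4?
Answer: 8 - 320*I*√6 ≈ 8.0 - 783.84*I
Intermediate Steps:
a = -4
o = -2 - 2*I*√6 (o = -4*√(0 + 6/(-4)) - 2 = -4*√(0 + 6*(-¼)) - 2 = -4*√(0 - 3/2) - 2 = -2*I*√6 - 2 = -2 - 2*I*√6 ≈ -2.0 - 4.899*I)
r = 8 - (-2 - 2*I*√6)⁴ ≈ -8.0 + 783.84*I
-r = -(-8 + 320*I*√6) = 8 - 320*I*√6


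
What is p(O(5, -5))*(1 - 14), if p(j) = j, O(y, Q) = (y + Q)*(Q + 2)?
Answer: 0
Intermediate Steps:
O(y, Q) = (2 + Q)*(Q + y) (O(y, Q) = (Q + y)*(2 + Q) = (2 + Q)*(Q + y))
p(O(5, -5))*(1 - 14) = ((-5)**2 + 2*(-5) + 2*5 - 5*5)*(1 - 14) = (25 - 10 + 10 - 25)*(-13) = 0*(-13) = 0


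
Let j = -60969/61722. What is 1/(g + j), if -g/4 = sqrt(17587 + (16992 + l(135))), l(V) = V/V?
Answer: 418125402/234197188256951 - 3386315808*sqrt(8645)/234197188256951 ≈ -0.0013426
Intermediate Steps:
l(V) = 1
g = -8*sqrt(8645) (g = -4*sqrt(17587 + (16992 + 1)) = -4*sqrt(17587 + 16993) = -8*sqrt(8645) ≈ -743.83)
j = -20323/20574 (j = -60969*1/61722 = -20323/20574 ≈ -0.98780)
1/(g + j) = 1/(-8*sqrt(8645) - 20323/20574) = 1/(-20323/20574 - 8*sqrt(8645))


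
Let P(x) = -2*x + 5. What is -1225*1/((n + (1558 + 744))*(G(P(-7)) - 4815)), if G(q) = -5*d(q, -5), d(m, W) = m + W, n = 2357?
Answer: 245/4551843 ≈ 5.3824e-5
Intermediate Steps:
d(m, W) = W + m
P(x) = 5 - 2*x
G(q) = 25 - 5*q (G(q) = -5*(-5 + q) = 25 - 5*q)
-1225*1/((n + (1558 + 744))*(G(P(-7)) - 4815)) = -1225*1/((2357 + (1558 + 744))*((25 - 5*(5 - 2*(-7))) - 4815)) = -1225*1/((2357 + 2302)*((25 - 5*(5 + 14)) - 4815)) = -1225*1/(4659*((25 - 5*19) - 4815)) = -1225*1/(4659*((25 - 95) - 4815)) = -1225*1/(4659*(-70 - 4815)) = -1225/((-4885*4659)) = -1225/(-22759215) = -1225*(-1/22759215) = 245/4551843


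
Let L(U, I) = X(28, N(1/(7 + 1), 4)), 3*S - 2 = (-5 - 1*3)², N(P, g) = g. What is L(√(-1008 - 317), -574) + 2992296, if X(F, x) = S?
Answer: 2992318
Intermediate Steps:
S = 22 (S = ⅔ + (-5 - 1*3)²/3 = ⅔ + (-5 - 3)²/3 = ⅔ + (⅓)*(-8)² = ⅔ + (⅓)*64 = ⅔ + 64/3 = 22)
X(F, x) = 22
L(U, I) = 22
L(√(-1008 - 317), -574) + 2992296 = 22 + 2992296 = 2992318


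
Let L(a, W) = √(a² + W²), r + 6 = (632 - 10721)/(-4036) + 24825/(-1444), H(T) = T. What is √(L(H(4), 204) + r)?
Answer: 2*√(-1901225403 + 367527241*√2602)/19171 ≈ 13.541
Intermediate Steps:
r = -7537068/364249 (r = -6 + ((632 - 10721)/(-4036) + 24825/(-1444)) = -6 + (-10089*(-1/4036) + 24825*(-1/1444)) = -6 + (10089/4036 - 24825/1444) = -6 - 5351574/364249 = -7537068/364249 ≈ -20.692)
L(a, W) = √(W² + a²)
√(L(H(4), 204) + r) = √(√(204² + 4²) - 7537068/364249) = √(√(41616 + 16) - 7537068/364249) = √(√41632 - 7537068/364249) = √(4*√2602 - 7537068/364249) = √(-7537068/364249 + 4*√2602)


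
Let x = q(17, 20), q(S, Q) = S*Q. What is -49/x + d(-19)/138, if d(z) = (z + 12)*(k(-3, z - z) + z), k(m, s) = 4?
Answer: 4823/7820 ≈ 0.61675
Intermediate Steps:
q(S, Q) = Q*S
x = 340 (x = 20*17 = 340)
d(z) = (4 + z)*(12 + z) (d(z) = (z + 12)*(4 + z) = (12 + z)*(4 + z) = (4 + z)*(12 + z))
-49/x + d(-19)/138 = -49/340 + (48 + (-19)² + 16*(-19))/138 = -49*1/340 + (48 + 361 - 304)*(1/138) = -49/340 + 105*(1/138) = -49/340 + 35/46 = 4823/7820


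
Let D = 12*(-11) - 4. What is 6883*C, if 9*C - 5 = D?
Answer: -901673/9 ≈ -1.0019e+5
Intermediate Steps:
D = -136 (D = -132 - 4 = -136)
C = -131/9 (C = 5/9 + (⅑)*(-136) = 5/9 - 136/9 = -131/9 ≈ -14.556)
6883*C = 6883*(-131/9) = -901673/9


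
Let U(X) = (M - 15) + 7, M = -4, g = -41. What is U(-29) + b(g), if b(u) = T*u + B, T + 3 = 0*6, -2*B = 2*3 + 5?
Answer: 211/2 ≈ 105.50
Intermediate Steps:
B = -11/2 (B = -(2*3 + 5)/2 = -(6 + 5)/2 = -1/2*11 = -11/2 ≈ -5.5000)
T = -3 (T = -3 + 0*6 = -3 + 0 = -3)
U(X) = -12 (U(X) = (-4 - 15) + 7 = -19 + 7 = -12)
b(u) = -11/2 - 3*u (b(u) = -3*u - 11/2 = -11/2 - 3*u)
U(-29) + b(g) = -12 + (-11/2 - 3*(-41)) = -12 + (-11/2 + 123) = -12 + 235/2 = 211/2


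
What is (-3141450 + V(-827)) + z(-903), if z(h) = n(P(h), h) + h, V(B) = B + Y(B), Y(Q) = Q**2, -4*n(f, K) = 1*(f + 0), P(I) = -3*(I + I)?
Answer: -4921211/2 ≈ -2.4606e+6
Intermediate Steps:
P(I) = -6*I
n(f, K) = -f/4 (n(f, K) = -(f + 0)/4 = -f/4)
V(B) = B + B**2
z(h) = 5*h/2 (z(h) = -(-3)*h/2 + h = 3*h/2 + h = 5*h/2)
(-3141450 + V(-827)) + z(-903) = (-3141450 - 827*(1 - 827)) + (5/2)*(-903) = (-3141450 - 827*(-826)) - 4515/2 = (-3141450 + 683102) - 4515/2 = -2458348 - 4515/2 = -4921211/2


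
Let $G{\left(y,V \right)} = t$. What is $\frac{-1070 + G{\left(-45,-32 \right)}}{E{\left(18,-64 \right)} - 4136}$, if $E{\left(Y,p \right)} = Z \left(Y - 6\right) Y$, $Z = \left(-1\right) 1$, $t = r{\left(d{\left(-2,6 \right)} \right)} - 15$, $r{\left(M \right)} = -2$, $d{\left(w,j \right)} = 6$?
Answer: $\frac{1087}{4352} \approx 0.24977$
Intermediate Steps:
$t = -17$ ($t = -2 - 15 = -17$)
$G{\left(y,V \right)} = -17$
$Z = -1$
$E{\left(Y,p \right)} = Y \left(6 - Y\right)$ ($E{\left(Y,p \right)} = - (Y - 6) Y = - (-6 + Y) Y = \left(6 - Y\right) Y = Y \left(6 - Y\right)$)
$\frac{-1070 + G{\left(-45,-32 \right)}}{E{\left(18,-64 \right)} - 4136} = \frac{-1070 - 17}{18 \left(6 - 18\right) - 4136} = - \frac{1087}{18 \left(6 - 18\right) - 4136} = - \frac{1087}{18 \left(-12\right) - 4136} = - \frac{1087}{-216 - 4136} = - \frac{1087}{-4352} = \left(-1087\right) \left(- \frac{1}{4352}\right) = \frac{1087}{4352}$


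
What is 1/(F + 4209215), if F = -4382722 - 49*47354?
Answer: -1/2493853 ≈ -4.0099e-7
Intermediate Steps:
F = -6703068 (F = -4382722 - 1*2320346 = -4382722 - 2320346 = -6703068)
1/(F + 4209215) = 1/(-6703068 + 4209215) = 1/(-2493853) = -1/2493853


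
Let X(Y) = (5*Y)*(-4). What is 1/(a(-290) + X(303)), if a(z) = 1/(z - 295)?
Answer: -585/3545101 ≈ -0.00016502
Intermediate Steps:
X(Y) = -20*Y
a(z) = 1/(-295 + z)
1/(a(-290) + X(303)) = 1/(1/(-295 - 290) - 20*303) = 1/(1/(-585) - 6060) = 1/(-1/585 - 6060) = 1/(-3545101/585) = -585/3545101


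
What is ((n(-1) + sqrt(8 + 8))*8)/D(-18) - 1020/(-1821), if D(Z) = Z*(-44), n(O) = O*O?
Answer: 36695/60093 ≈ 0.61064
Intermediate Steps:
n(O) = O**2
D(Z) = -44*Z
((n(-1) + sqrt(8 + 8))*8)/D(-18) - 1020/(-1821) = (((-1)**2 + sqrt(8 + 8))*8)/((-44*(-18))) - 1020/(-1821) = ((1 + sqrt(16))*8)/792 - 1020*(-1/1821) = ((1 + 4)*8)*(1/792) + 340/607 = (5*8)*(1/792) + 340/607 = 40*(1/792) + 340/607 = 5/99 + 340/607 = 36695/60093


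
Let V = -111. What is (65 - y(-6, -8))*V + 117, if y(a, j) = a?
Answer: -7764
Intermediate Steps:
(65 - y(-6, -8))*V + 117 = (65 - 1*(-6))*(-111) + 117 = (65 + 6)*(-111) + 117 = 71*(-111) + 117 = -7881 + 117 = -7764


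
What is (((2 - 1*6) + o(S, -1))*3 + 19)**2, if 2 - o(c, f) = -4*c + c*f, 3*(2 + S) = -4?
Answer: 1369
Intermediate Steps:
S = -10/3 (S = -2 + (1/3)*(-4) = -2 - 4/3 = -10/3 ≈ -3.3333)
o(c, f) = 2 + 4*c - c*f (o(c, f) = 2 - (-4*c + c*f) = 2 + (4*c - c*f) = 2 + 4*c - c*f)
(((2 - 1*6) + o(S, -1))*3 + 19)**2 = (((2 - 1*6) + (2 + 4*(-10/3) - 1*(-10/3)*(-1)))*3 + 19)**2 = (((2 - 6) + (2 - 40/3 - 10/3))*3 + 19)**2 = ((-4 - 44/3)*3 + 19)**2 = (-56/3*3 + 19)**2 = (-56 + 19)**2 = (-37)**2 = 1369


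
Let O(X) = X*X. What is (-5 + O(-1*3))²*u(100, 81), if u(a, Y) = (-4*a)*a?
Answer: -640000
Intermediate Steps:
O(X) = X²
u(a, Y) = -4*a²
(-5 + O(-1*3))²*u(100, 81) = (-5 + (-1*3)²)²*(-4*100²) = (-5 + (-3)²)²*(-4*10000) = (-5 + 9)²*(-40000) = 4²*(-40000) = 16*(-40000) = -640000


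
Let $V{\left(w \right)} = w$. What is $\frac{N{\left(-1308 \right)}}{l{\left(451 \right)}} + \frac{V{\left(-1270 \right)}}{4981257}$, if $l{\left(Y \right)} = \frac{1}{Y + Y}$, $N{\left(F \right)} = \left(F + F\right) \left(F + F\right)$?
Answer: $\frac{30748289819979914}{4981257} \approx 6.1728 \cdot 10^{9}$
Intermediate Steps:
$N{\left(F \right)} = 4 F^{2}$ ($N{\left(F \right)} = 2 F 2 F = 4 F^{2}$)
$l{\left(Y \right)} = \frac{1}{2 Y}$
$\frac{N{\left(-1308 \right)}}{l{\left(451 \right)}} + \frac{V{\left(-1270 \right)}}{4981257} = \frac{4 \left(-1308\right)^{2}}{\frac{1}{2} \cdot \frac{1}{451}} - \frac{1270}{4981257} = \frac{4 \cdot 1710864}{\frac{1}{2} \cdot \frac{1}{451}} - \frac{1270}{4981257} = 6843456 \frac{1}{\frac{1}{902}} - \frac{1270}{4981257} = 6843456 \cdot 902 - \frac{1270}{4981257} = 6172797312 - \frac{1270}{4981257} = \frac{30748289819979914}{4981257}$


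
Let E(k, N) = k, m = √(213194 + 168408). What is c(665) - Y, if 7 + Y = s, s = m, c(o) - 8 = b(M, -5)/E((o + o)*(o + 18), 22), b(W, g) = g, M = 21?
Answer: 2725169/181678 - 13*√2258 ≈ -602.74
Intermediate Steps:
m = 13*√2258 (m = √381602 = 13*√2258 ≈ 617.74)
c(o) = 8 - 5/(2*o*(18 + o)) (c(o) = 8 - 5*1/((o + 18)*(o + o)) = 8 - 5*1/(2*o*(18 + o)) = 8 - 5/(2*o*(18 + o)))
s = 13*√2258 ≈ 617.74
Y = -7 + 13*√2258 ≈ 610.74
c(665) - Y = (½)*(-5 + 16*665² + 288*665)/(665*(18 + 665)) - (-7 + 13*√2258) = (½)*(1/665)*(-5 + 16*442225 + 191520)/683 + (7 - 13*√2258) = (½)*(1/665)*(1/683)*(-5 + 7075600 + 191520) + (7 - 13*√2258) = (½)*(1/665)*(1/683)*7267115 + (7 - 13*√2258) = 1453423/181678 + (7 - 13*√2258) = 2725169/181678 - 13*√2258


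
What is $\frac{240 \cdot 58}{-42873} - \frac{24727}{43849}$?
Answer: $- \frac{556832917}{626646059} \approx -0.88859$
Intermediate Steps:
$\frac{240 \cdot 58}{-42873} - \frac{24727}{43849} = 13920 \left(- \frac{1}{42873}\right) - \frac{24727}{43849} = - \frac{4640}{14291} - \frac{24727}{43849} = - \frac{556832917}{626646059}$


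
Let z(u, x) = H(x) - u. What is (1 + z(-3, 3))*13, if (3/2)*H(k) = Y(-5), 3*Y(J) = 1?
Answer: 494/9 ≈ 54.889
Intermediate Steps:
Y(J) = ⅓ (Y(J) = (⅓)*1 = ⅓)
H(k) = 2/9 (H(k) = (⅔)*(⅓) = 2/9)
z(u, x) = 2/9 - u
(1 + z(-3, 3))*13 = (1 + (2/9 - 1*(-3)))*13 = (1 + (2/9 + 3))*13 = (1 + 29/9)*13 = (38/9)*13 = 494/9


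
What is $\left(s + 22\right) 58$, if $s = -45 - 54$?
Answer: $-4466$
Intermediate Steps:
$s = -99$ ($s = -45 - 54 = -99$)
$\left(s + 22\right) 58 = \left(-99 + 22\right) 58 = \left(-77\right) 58 = -4466$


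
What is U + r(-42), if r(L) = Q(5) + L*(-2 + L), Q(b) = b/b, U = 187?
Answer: 2036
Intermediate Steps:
Q(b) = 1
r(L) = 1 + L*(-2 + L)
U + r(-42) = 187 + (1 + (-42)² - 2*(-42)) = 187 + (1 + 1764 + 84) = 187 + 1849 = 2036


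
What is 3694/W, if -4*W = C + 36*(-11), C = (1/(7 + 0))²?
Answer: 724024/19403 ≈ 37.315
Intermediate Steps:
C = 1/49 (C = (1/7)² = (⅐)² = 1/49 ≈ 0.020408)
W = 19403/196 (W = -(1/49 + 36*(-11))/4 = -(1/49 - 396)/4 = -¼*(-19403/49) = 19403/196 ≈ 98.995)
3694/W = 3694/(19403/196) = 3694*(196/19403) = 724024/19403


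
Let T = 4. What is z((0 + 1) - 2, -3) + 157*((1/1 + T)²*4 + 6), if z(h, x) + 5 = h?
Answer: 16636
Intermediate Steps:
z(h, x) = -5 + h
z((0 + 1) - 2, -3) + 157*((1/1 + T)²*4 + 6) = (-5 + ((0 + 1) - 2)) + 157*((1/1 + 4)²*4 + 6) = (-5 + (1 - 2)) + 157*((1*1 + 4)²*4 + 6) = (-5 - 1) + 157*((1 + 4)²*4 + 6) = -6 + 157*(5²*4 + 6) = -6 + 157*(25*4 + 6) = -6 + 157*(100 + 6) = -6 + 157*106 = -6 + 16642 = 16636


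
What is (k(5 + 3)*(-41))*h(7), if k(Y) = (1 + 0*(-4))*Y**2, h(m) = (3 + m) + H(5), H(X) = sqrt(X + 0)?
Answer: -26240 - 2624*sqrt(5) ≈ -32107.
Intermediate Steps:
H(X) = sqrt(X)
h(m) = 3 + m + sqrt(5) (h(m) = (3 + m) + sqrt(5) = 3 + m + sqrt(5))
k(Y) = Y**2 (k(Y) = (1 + 0)*Y**2 = 1*Y**2 = Y**2)
(k(5 + 3)*(-41))*h(7) = ((5 + 3)**2*(-41))*(3 + 7 + sqrt(5)) = (8**2*(-41))*(10 + sqrt(5)) = (64*(-41))*(10 + sqrt(5)) = -2624*(10 + sqrt(5)) = -26240 - 2624*sqrt(5)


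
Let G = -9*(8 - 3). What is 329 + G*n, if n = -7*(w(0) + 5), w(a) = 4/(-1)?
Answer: 644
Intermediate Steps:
G = -45 (G = -9*5 = -45)
w(a) = -4 (w(a) = 4*(-1) = -4)
n = -7 (n = -7*(-4 + 5) = -7*1 = -7)
329 + G*n = 329 - 45*(-7) = 329 + 315 = 644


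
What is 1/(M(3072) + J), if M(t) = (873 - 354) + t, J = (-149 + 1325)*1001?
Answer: 1/1180767 ≈ 8.4691e-7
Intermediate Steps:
J = 1177176 (J = 1176*1001 = 1177176)
M(t) = 519 + t
1/(M(3072) + J) = 1/((519 + 3072) + 1177176) = 1/(3591 + 1177176) = 1/1180767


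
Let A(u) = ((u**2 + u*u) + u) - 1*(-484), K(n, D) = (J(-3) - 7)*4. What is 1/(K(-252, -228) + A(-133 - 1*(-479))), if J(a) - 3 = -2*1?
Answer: 1/240238 ≈ 4.1625e-6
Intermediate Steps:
J(a) = 1 (J(a) = 3 - 2*1 = 3 - 2 = 1)
K(n, D) = -24 (K(n, D) = (1 - 7)*4 = -6*4 = -24)
A(u) = 484 + u + 2*u**2 (A(u) = ((u**2 + u**2) + u) + 484 = (2*u**2 + u) + 484 = (u + 2*u**2) + 484 = 484 + u + 2*u**2)
1/(K(-252, -228) + A(-133 - 1*(-479))) = 1/(-24 + (484 + (-133 - 1*(-479)) + 2*(-133 - 1*(-479))**2)) = 1/(-24 + (484 + (-133 + 479) + 2*(-133 + 479)**2)) = 1/(-24 + (484 + 346 + 2*346**2)) = 1/(-24 + (484 + 346 + 2*119716)) = 1/(-24 + (484 + 346 + 239432)) = 1/(-24 + 240262) = 1/240238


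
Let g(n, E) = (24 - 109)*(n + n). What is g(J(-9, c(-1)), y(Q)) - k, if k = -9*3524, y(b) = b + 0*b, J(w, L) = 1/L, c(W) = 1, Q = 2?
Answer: 31546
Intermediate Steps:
y(b) = b (y(b) = b + 0 = b)
g(n, E) = -170*n
k = -31716
g(J(-9, c(-1)), y(Q)) - k = -170/1 - 1*(-31716) = -170*1 + 31716 = -170 + 31716 = 31546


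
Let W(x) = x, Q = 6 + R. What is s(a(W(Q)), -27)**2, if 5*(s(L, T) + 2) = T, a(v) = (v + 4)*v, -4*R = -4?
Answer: 1369/25 ≈ 54.760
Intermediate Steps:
R = 1 (R = -1/4*(-4) = 1)
Q = 7 (Q = 6 + 1 = 7)
a(v) = v*(4 + v) (a(v) = (4 + v)*v = v*(4 + v))
s(L, T) = -2 + T/5
s(a(W(Q)), -27)**2 = (-2 + (1/5)*(-27))**2 = (-2 - 27/5)**2 = (-37/5)**2 = 1369/25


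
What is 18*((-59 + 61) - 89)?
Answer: -1566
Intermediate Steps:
18*((-59 + 61) - 89) = 18*(2 - 89) = 18*(-87) = -1566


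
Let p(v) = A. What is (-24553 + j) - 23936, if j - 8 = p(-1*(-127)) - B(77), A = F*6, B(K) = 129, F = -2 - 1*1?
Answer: -48628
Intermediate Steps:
F = -3 (F = -2 - 1 = -3)
A = -18 (A = -3*6 = -18)
p(v) = -18
j = -139 (j = 8 + (-18 - 1*129) = 8 + (-18 - 129) = 8 - 147 = -139)
(-24553 + j) - 23936 = (-24553 - 139) - 23936 = -24692 - 23936 = -48628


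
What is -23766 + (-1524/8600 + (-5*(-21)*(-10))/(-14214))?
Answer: -121049082439/5093350 ≈ -23766.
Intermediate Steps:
-23766 + (-1524/8600 + (-5*(-21)*(-10))/(-14214)) = -23766 + (-1524*1/8600 + (105*(-10))*(-1/14214)) = -23766 + (-381/2150 - 1050*(-1/14214)) = -23766 + (-381/2150 + 175/2369) = -23766 - 526339/5093350 = -121049082439/5093350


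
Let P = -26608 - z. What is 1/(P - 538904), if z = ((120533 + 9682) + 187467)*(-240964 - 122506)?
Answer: 1/115467311028 ≈ 8.6605e-12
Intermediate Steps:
z = -115467876540 (z = (130215 + 187467)*(-363470) = 317682*(-363470) = -115467876540)
P = 115467849932 (P = -26608 - 1*(-115467876540) = -26608 + 115467876540 = 115467849932)
1/(P - 538904) = 1/(115467849932 - 538904) = 1/115467311028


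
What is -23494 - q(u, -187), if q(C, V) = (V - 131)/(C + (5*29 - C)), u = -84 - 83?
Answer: -3406312/145 ≈ -23492.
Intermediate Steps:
u = -167
q(C, V) = -131/145 + V/145 (q(C, V) = (-131 + V)/(C + (145 - C)) = (-131 + V)/145 = (-131 + V)*(1/145) = -131/145 + V/145)
-23494 - q(u, -187) = -23494 - (-131/145 + (1/145)*(-187)) = -23494 - (-131/145 - 187/145) = -23494 - 1*(-318/145) = -23494 + 318/145 = -3406312/145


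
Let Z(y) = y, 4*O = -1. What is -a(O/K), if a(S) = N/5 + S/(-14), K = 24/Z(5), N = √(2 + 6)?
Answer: -5/1344 - 2*√2/5 ≈ -0.56941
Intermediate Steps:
O = -¼ (O = (¼)*(-1) = -¼ ≈ -0.25000)
N = 2*√2 (N = √8 = 2*√2 ≈ 2.8284)
K = 24/5 ≈ 4.8000
a(S) = -S/14 + 2*√2/5 (a(S) = (2*√2)/5 + S/(-14) = (2*√2)*(⅕) + S*(-1/14) = 2*√2/5 - S/14 = -S/14 + 2*√2/5)
-a(O/K) = -(-(-1)/(56*24/5) + 2*√2/5) = -(-(-1)*5/(56*24) + 2*√2/5) = -(-1/14*(-5/96) + 2*√2/5) = -(5/1344 + 2*√2/5) = -5/1344 - 2*√2/5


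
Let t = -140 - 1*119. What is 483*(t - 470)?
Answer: -352107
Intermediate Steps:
t = -259 (t = -140 - 119 = -259)
483*(t - 470) = 483*(-259 - 470) = 483*(-729) = -352107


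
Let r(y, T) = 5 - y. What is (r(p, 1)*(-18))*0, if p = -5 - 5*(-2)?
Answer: 0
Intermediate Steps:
p = 5 (p = -5 + 10 = 5)
(r(p, 1)*(-18))*0 = ((5 - 1*5)*(-18))*0 = ((5 - 5)*(-18))*0 = (0*(-18))*0 = 0*0 = 0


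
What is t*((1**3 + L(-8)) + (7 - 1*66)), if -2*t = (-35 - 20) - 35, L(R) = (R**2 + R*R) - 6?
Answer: 2880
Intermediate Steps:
L(R) = -6 + 2*R**2 (L(R) = (R**2 + R**2) - 6 = 2*R**2 - 6 = -6 + 2*R**2)
t = 45 (t = -((-35 - 20) - 35)/2 = -(-55 - 35)/2 = -1/2*(-90) = 45)
t*((1**3 + L(-8)) + (7 - 1*66)) = 45*((1**3 + (-6 + 2*(-8)**2)) + (7 - 1*66)) = 45*((1 + (-6 + 2*64)) + (7 - 66)) = 45*((1 + (-6 + 128)) - 59) = 45*((1 + 122) - 59) = 45*(123 - 59) = 45*64 = 2880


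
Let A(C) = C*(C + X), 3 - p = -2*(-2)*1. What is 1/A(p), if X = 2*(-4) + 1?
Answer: ⅛ ≈ 0.12500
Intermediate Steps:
X = -7 (X = -8 + 1 = -7)
p = -1 (p = 3 - (-2*(-2)) = 3 - 4 = -1)
A(C) = C*(-7 + C) (A(C) = C*(C - 7) = C*(-7 + C))
1/A(p) = 1/(-(-7 - 1)) = 1/(-1*(-8)) = 1/8 = ⅛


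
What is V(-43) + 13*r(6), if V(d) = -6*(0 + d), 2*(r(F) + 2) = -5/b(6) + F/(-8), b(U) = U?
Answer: 5321/24 ≈ 221.71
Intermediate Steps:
r(F) = -29/12 - F/16 (r(F) = -2 + (-5/6 + F/(-8))/2 = -2 + (-5*1/6 + F*(-1/8))/2 = -2 + (-5/6 - F/8)/2 = -2 + (-5/12 - F/16) = -29/12 - F/16)
V(d) = -6*d
V(-43) + 13*r(6) = -6*(-43) + 13*(-29/12 - 1/16*6) = 258 + 13*(-29/12 - 3/8) = 258 + 13*(-67/24) = 258 - 871/24 = 5321/24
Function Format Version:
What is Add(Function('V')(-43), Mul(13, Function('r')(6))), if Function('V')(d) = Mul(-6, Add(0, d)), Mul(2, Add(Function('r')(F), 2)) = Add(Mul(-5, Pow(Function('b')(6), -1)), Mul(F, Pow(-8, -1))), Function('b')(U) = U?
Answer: Rational(5321, 24) ≈ 221.71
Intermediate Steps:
Function('r')(F) = Add(Rational(-29, 12), Mul(Rational(-1, 16), F)) (Function('r')(F) = Add(-2, Mul(Rational(1, 2), Add(Mul(-5, Pow(6, -1)), Mul(F, Pow(-8, -1))))) = Add(-2, Mul(Rational(1, 2), Add(Mul(-5, Rational(1, 6)), Mul(F, Rational(-1, 8))))) = Add(-2, Mul(Rational(1, 2), Add(Rational(-5, 6), Mul(Rational(-1, 8), F)))) = Add(-2, Add(Rational(-5, 12), Mul(Rational(-1, 16), F))) = Add(Rational(-29, 12), Mul(Rational(-1, 16), F)))
Function('V')(d) = Mul(-6, d)
Add(Function('V')(-43), Mul(13, Function('r')(6))) = Add(Mul(-6, -43), Mul(13, Add(Rational(-29, 12), Mul(Rational(-1, 16), 6)))) = Add(258, Mul(13, Add(Rational(-29, 12), Rational(-3, 8)))) = Add(258, Mul(13, Rational(-67, 24))) = Add(258, Rational(-871, 24)) = Rational(5321, 24)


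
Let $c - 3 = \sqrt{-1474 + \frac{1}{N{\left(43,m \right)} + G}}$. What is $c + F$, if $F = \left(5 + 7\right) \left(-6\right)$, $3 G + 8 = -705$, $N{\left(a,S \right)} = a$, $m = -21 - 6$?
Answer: $-69 + \frac{i \sqrt{125679574}}{292} \approx -69.0 + 38.393 i$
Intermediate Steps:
$m = -27$
$G = - \frac{713}{3}$ ($G = - \frac{8}{3} + \frac{1}{3} \left(-705\right) = - \frac{8}{3} - 235 = - \frac{713}{3} \approx -237.67$)
$F = -72$ ($F = 12 \left(-6\right) = -72$)
$c = 3 + \frac{i \sqrt{125679574}}{292}$ ($c = 3 + \sqrt{-1474 + \frac{1}{43 - \frac{713}{3}}} = 3 + \sqrt{-1474 + \frac{1}{- \frac{584}{3}}} = 3 + \sqrt{-1474 - \frac{3}{584}} = 3 + \sqrt{- \frac{860819}{584}} = 3 + \frac{i \sqrt{125679574}}{292} \approx 3.0 + 38.393 i$)
$c + F = \left(3 + \frac{i \sqrt{125679574}}{292}\right) - 72 = -69 + \frac{i \sqrt{125679574}}{292}$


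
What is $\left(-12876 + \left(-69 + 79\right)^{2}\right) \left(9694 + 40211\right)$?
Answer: $-637586280$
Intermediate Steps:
$\left(-12876 + \left(-69 + 79\right)^{2}\right) \left(9694 + 40211\right) = \left(-12876 + 10^{2}\right) 49905 = \left(-12876 + 100\right) 49905 = \left(-12776\right) 49905 = -637586280$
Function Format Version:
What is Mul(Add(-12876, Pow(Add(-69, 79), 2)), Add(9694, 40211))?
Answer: -637586280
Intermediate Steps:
Mul(Add(-12876, Pow(Add(-69, 79), 2)), Add(9694, 40211)) = Mul(Add(-12876, Pow(10, 2)), 49905) = Mul(Add(-12876, 100), 49905) = Mul(-12776, 49905) = -637586280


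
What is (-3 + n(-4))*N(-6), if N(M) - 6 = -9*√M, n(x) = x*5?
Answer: -138 + 207*I*√6 ≈ -138.0 + 507.04*I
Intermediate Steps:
n(x) = 5*x
N(M) = 6 - 9*√M
(-3 + n(-4))*N(-6) = (-3 + 5*(-4))*(6 - 9*I*√6) = (-3 - 20)*(6 - 9*I*√6) = -23*(6 - 9*I*√6) = -138 + 207*I*√6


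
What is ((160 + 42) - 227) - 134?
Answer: -159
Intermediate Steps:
((160 + 42) - 227) - 134 = (202 - 227) - 134 = -25 - 134 = -159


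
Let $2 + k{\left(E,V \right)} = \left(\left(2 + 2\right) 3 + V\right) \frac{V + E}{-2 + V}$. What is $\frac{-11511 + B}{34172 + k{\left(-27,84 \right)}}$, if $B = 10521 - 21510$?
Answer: $- \frac{153750}{233951} \approx -0.65719$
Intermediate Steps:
$B = -10989$
$k{\left(E,V \right)} = -2 + \frac{\left(12 + V\right) \left(E + V\right)}{-2 + V}$ ($k{\left(E,V \right)} = -2 + \left(\left(2 + 2\right) 3 + V\right) \frac{V + E}{-2 + V} = -2 + \left(4 \cdot 3 + V\right) \frac{E + V}{-2 + V} = -2 + \left(12 + V\right) \frac{E + V}{-2 + V} = -2 + \frac{\left(12 + V\right) \left(E + V\right)}{-2 + V}$)
$\frac{-11511 + B}{34172 + k{\left(-27,84 \right)}} = \frac{-11511 - 10989}{34172 + \frac{4 + 84^{2} + 10 \cdot 84 + 12 \left(-27\right) - 2268}{-2 + 84}} = - \frac{22500}{34172 + \frac{4 + 7056 + 840 - 324 - 2268}{82}} = - \frac{22500}{34172 + \frac{1}{82} \cdot 5308} = - \frac{22500}{34172 + \frac{2654}{41}} = - \frac{22500}{\frac{1403706}{41}} = \left(-22500\right) \frac{41}{1403706} = - \frac{153750}{233951}$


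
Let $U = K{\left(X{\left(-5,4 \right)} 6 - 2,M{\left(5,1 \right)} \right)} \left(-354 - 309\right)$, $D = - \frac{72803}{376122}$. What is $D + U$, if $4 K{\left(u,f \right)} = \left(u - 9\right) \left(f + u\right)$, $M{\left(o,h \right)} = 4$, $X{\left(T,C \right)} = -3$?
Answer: $- \frac{28926863579}{376122} \approx -76908.0$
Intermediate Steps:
$K{\left(u,f \right)} = \frac{\left(-9 + u\right) \left(f + u\right)}{4}$ ($K{\left(u,f \right)} = \frac{\left(u - 9\right) \left(f + u\right)}{4} = \frac{\left(-9 + u\right) \left(f + u\right)}{4}$)
$D = - \frac{72803}{376122}$ ($D = \left(-72803\right) \frac{1}{376122} = - \frac{72803}{376122} \approx -0.19356$)
$U = -76908$ ($U = \left(\left(- \frac{9}{4}\right) 4 - \frac{9 \left(\left(-3\right) 6 - 2\right)}{4} + \frac{\left(\left(-3\right) 6 - 2\right)^{2}}{4} + \frac{1}{4} \cdot 4 \left(\left(-3\right) 6 - 2\right)\right) \left(-354 - 309\right) = \left(-9 - \frac{9 \left(-18 - 2\right)}{4} + \frac{\left(-18 - 2\right)^{2}}{4} + \frac{1}{4} \cdot 4 \left(-18 - 2\right)\right) \left(-663\right) = \left(-9 - -45 + \frac{\left(-20\right)^{2}}{4} + \frac{1}{4} \cdot 4 \left(-20\right)\right) \left(-663\right) = \left(-9 + 45 + \frac{1}{4} \cdot 400 - 20\right) \left(-663\right) = \left(-9 + 45 + 100 - 20\right) \left(-663\right) = 116 \left(-663\right) = -76908$)
$D + U = - \frac{72803}{376122} - 76908 = - \frac{28926863579}{376122}$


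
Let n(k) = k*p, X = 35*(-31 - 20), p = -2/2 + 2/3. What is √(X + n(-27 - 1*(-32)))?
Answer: 4*I*√1005/3 ≈ 42.269*I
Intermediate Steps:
p = -⅓ (p = -2*½ + 2*(⅓) = -1 + ⅔ = -⅓ ≈ -0.33333)
X = -1785 (X = 35*(-51) = -1785)
n(k) = -k/3 (n(k) = k*(-⅓) = -k/3)
√(X + n(-27 - 1*(-32))) = √(-1785 - (-27 - 1*(-32))/3) = √(-1785 - (-27 + 32)/3) = √(-1785 - ⅓*5) = √(-1785 - 5/3) = √(-5360/3) = 4*I*√1005/3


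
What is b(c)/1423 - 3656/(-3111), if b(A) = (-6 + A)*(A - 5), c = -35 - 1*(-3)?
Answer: 9576554/4426953 ≈ 2.1632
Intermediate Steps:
c = -32 (c = -35 + 3 = -32)
b(A) = (-6 + A)*(-5 + A)
b(c)/1423 - 3656/(-3111) = (30 + (-32)² - 11*(-32))/1423 - 3656/(-3111) = (30 + 1024 + 352)*(1/1423) - 3656*(-1/3111) = 1406*(1/1423) + 3656/3111 = 1406/1423 + 3656/3111 = 9576554/4426953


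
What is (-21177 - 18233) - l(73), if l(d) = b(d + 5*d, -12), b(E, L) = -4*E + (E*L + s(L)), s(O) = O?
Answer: -32390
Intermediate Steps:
b(E, L) = L - 4*E + E*L (b(E, L) = -4*E + (E*L + L) = -4*E + (L + E*L) = L - 4*E + E*L)
l(d) = -12 - 96*d (l(d) = -12 - 4*(d + 5*d) + (d + 5*d)*(-12) = -12 - 24*d + (6*d)*(-12) = -12 - 24*d - 72*d = -12 - 96*d)
(-21177 - 18233) - l(73) = (-21177 - 18233) - (-12 - 96*73) = -39410 - (-12 - 7008) = -39410 - 1*(-7020) = -39410 + 7020 = -32390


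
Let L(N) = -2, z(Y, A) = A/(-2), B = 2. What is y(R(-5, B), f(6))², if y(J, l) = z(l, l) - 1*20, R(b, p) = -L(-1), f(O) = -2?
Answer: 361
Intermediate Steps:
z(Y, A) = -A/2 (z(Y, A) = A*(-½) = -A/2)
R(b, p) = 2 (R(b, p) = -1*(-2) = 2)
y(J, l) = -20 - l/2 (y(J, l) = -l/2 - 1*20 = -l/2 - 20 = -20 - l/2)
y(R(-5, B), f(6))² = (-20 - ½*(-2))² = (-20 + 1)² = (-19)² = 361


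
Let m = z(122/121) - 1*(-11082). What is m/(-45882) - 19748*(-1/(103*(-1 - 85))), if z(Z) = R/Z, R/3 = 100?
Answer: -1706098342/688660781 ≈ -2.4774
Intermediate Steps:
R = 300 (R = 3*100 = 300)
z(Z) = 300/Z
m = 694152/61 (m = 300/((122/121)) - 1*(-11082) = 300/((122*(1/121))) + 11082 = 300/(122/121) + 11082 = 300*(121/122) + 11082 = 18150/61 + 11082 = 694152/61 ≈ 11380.)
m/(-45882) - 19748*(-1/(103*(-1 - 85))) = (694152/61)/(-45882) - 19748*(-1/(103*(-1 - 85))) = (694152/61)*(-1/45882) - 19748/((-103*(-86))) = -38564/155489 - 19748/8858 = -38564/155489 - 19748*1/8858 = -38564/155489 - 9874/4429 = -1706098342/688660781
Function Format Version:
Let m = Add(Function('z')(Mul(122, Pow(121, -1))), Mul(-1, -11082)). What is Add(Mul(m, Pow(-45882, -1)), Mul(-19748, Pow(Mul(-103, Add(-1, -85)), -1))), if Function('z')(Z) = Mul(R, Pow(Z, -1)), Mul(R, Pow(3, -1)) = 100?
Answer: Rational(-1706098342, 688660781) ≈ -2.4774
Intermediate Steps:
R = 300 (R = Mul(3, 100) = 300)
Function('z')(Z) = Mul(300, Pow(Z, -1))
m = Rational(694152, 61) (m = Add(Mul(300, Pow(Mul(122, Pow(121, -1)), -1)), Mul(-1, -11082)) = Add(Mul(300, Pow(Mul(122, Rational(1, 121)), -1)), 11082) = Add(Mul(300, Pow(Rational(122, 121), -1)), 11082) = Add(Mul(300, Rational(121, 122)), 11082) = Add(Rational(18150, 61), 11082) = Rational(694152, 61) ≈ 11380.)
Add(Mul(m, Pow(-45882, -1)), Mul(-19748, Pow(Mul(-103, Add(-1, -85)), -1))) = Add(Mul(Rational(694152, 61), Pow(-45882, -1)), Mul(-19748, Pow(Mul(-103, Add(-1, -85)), -1))) = Add(Mul(Rational(694152, 61), Rational(-1, 45882)), Mul(-19748, Pow(Mul(-103, -86), -1))) = Add(Rational(-38564, 155489), Mul(-19748, Pow(8858, -1))) = Add(Rational(-38564, 155489), Mul(-19748, Rational(1, 8858))) = Add(Rational(-38564, 155489), Rational(-9874, 4429)) = Rational(-1706098342, 688660781)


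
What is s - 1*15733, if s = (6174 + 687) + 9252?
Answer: 380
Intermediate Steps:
s = 16113 (s = 6861 + 9252 = 16113)
s - 1*15733 = 16113 - 1*15733 = 16113 - 15733 = 380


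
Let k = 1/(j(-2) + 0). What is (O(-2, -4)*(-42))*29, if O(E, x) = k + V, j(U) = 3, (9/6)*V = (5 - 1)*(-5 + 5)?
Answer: -406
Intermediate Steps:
V = 0 (V = 2*((5 - 1)*(-5 + 5))/3 = 2*(4*0)/3 = (2/3)*0 = 0)
k = 1/3 (k = 1/(3 + 0) = 1/3 ≈ 0.33333)
O(E, x) = 1/3 (O(E, x) = 1/3 + 0 = 1/3)
(O(-2, -4)*(-42))*29 = ((1/3)*(-42))*29 = -14*29 = -406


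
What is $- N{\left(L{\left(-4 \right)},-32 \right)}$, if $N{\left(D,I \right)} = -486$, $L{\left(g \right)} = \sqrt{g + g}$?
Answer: $486$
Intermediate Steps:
$L{\left(g \right)} = \sqrt{2} \sqrt{g}$ ($L{\left(g \right)} = \sqrt{2 g} = \sqrt{2} \sqrt{g}$)
$- N{\left(L{\left(-4 \right)},-32 \right)} = \left(-1\right) \left(-486\right) = 486$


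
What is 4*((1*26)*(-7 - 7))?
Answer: -1456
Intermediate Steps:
4*((1*26)*(-7 - 7)) = 4*(26*(-14)) = 4*(-364) = -1456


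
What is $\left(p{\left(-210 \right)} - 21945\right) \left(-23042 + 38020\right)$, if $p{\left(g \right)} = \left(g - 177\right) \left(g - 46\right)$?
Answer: $1155208206$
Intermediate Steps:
$p{\left(g \right)} = \left(-177 + g\right) \left(-46 + g\right)$ ($p{\left(g \right)} = \left(-177 + g\right) \left(g + \left(-108 + 62\right)\right) = \left(-177 + g\right) \left(g - 46\right) = \left(-177 + g\right) \left(-46 + g\right)$)
$\left(p{\left(-210 \right)} - 21945\right) \left(-23042 + 38020\right) = \left(\left(8142 + \left(-210\right)^{2} - -46830\right) - 21945\right) \left(-23042 + 38020\right) = \left(\left(8142 + 44100 + 46830\right) - 21945\right) 14978 = \left(99072 - 21945\right) 14978 = 77127 \cdot 14978 = 1155208206$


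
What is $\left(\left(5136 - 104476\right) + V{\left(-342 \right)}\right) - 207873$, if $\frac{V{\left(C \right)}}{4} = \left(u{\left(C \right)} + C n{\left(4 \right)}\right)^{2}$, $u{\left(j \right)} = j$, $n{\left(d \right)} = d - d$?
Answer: $160643$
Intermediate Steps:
$n{\left(d \right)} = 0$
$V{\left(C \right)} = 4 C^{2}$ ($V{\left(C \right)} = 4 \left(C + C 0\right)^{2} = 4 \left(C + 0\right)^{2} = 4 C^{2}$)
$\left(\left(5136 - 104476\right) + V{\left(-342 \right)}\right) - 207873 = \left(\left(5136 - 104476\right) + 4 \left(-342\right)^{2}\right) - 207873 = \left(\left(5136 - 104476\right) + 4 \cdot 116964\right) - 207873 = \left(-99340 + 467856\right) - 207873 = 368516 - 207873 = 160643$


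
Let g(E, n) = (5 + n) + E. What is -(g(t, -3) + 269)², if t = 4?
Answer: -75625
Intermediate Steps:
g(E, n) = 5 + E + n
-(g(t, -3) + 269)² = -((5 + 4 - 3) + 269)² = -(6 + 269)² = -1*275² = -1*75625 = -75625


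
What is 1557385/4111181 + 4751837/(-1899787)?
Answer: -16576962212502/7810368218447 ≈ -2.1224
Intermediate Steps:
1557385/4111181 + 4751837/(-1899787) = 1557385*(1/4111181) + 4751837*(-1/1899787) = 1557385/4111181 - 4751837/1899787 = -16576962212502/7810368218447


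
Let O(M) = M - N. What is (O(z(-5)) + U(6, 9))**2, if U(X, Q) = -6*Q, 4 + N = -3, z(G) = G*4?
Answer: 4489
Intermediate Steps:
z(G) = 4*G
N = -7 (N = -4 - 3 = -7)
O(M) = 7 + M (O(M) = M - 1*(-7) = M + 7 = 7 + M)
(O(z(-5)) + U(6, 9))**2 = ((7 + 4*(-5)) - 6*9)**2 = ((7 - 20) - 54)**2 = (-13 - 54)**2 = (-67)**2 = 4489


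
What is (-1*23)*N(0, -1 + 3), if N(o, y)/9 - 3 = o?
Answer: -621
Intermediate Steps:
N(o, y) = 27 + 9*o
(-1*23)*N(0, -1 + 3) = (-1*23)*(27 + 9*0) = -23*(27 + 0) = -23*27 = -621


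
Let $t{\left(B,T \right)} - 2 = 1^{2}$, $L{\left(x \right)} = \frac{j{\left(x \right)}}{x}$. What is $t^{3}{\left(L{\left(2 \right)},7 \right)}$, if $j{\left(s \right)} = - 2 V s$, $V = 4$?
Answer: $27$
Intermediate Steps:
$j{\left(s \right)} = - 8 s$ ($j{\left(s \right)} = \left(-2\right) 4 s = - 8 s$)
$L{\left(x \right)} = -8$ ($L{\left(x \right)} = \frac{\left(-8\right) x}{x} = -8$)
$t{\left(B,T \right)} = 3$ ($t{\left(B,T \right)} = 2 + 1^{2} = 2 + 1 = 3$)
$t^{3}{\left(L{\left(2 \right)},7 \right)} = 3^{3} = 27$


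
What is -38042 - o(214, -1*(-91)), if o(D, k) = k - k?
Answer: -38042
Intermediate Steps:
o(D, k) = 0
-38042 - o(214, -1*(-91)) = -38042 - 1*0 = -38042 + 0 = -38042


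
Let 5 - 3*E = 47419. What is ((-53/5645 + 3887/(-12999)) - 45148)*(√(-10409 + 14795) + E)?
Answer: 157080389131043228/220138065 - 3312953750602*√4386/73379355 ≈ 7.1056e+8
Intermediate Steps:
E = -47414/3 (E = 5/3 - ⅓*47419 = 5/3 - 47419/3 = -47414/3 ≈ -15805.)
((-53/5645 + 3887/(-12999)) - 45148)*(√(-10409 + 14795) + E) = ((-53/5645 + 3887/(-12999)) - 45148)*(√(-10409 + 14795) - 47414/3) = ((-53*1/5645 + 3887*(-1/12999)) - 45148)*(√4386 - 47414/3) = ((-53/5645 - 3887/12999) - 45148)*(-47414/3 + √4386) = (-22631062/73379355 - 45148)*(-47414/3 + √4386) = -3312953750602*(-47414/3 + √4386)/73379355 = 157080389131043228/220138065 - 3312953750602*√4386/73379355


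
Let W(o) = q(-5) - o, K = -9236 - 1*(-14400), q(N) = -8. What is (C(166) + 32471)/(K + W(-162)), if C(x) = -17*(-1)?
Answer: 16244/2659 ≈ 6.1091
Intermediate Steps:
C(x) = 17
K = 5164 (K = -9236 + 14400 = 5164)
W(o) = -8 - o
(C(166) + 32471)/(K + W(-162)) = (17 + 32471)/(5164 + (-8 - 1*(-162))) = 32488/(5164 + (-8 + 162)) = 32488/(5164 + 154) = 32488/5318 = 32488*(1/5318) = 16244/2659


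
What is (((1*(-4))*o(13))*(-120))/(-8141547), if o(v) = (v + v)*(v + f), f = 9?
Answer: -91520/2713849 ≈ -0.033723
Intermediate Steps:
o(v) = 2*v*(9 + v) (o(v) = (v + v)*(v + 9) = (2*v)*(9 + v) = 2*v*(9 + v))
(((1*(-4))*o(13))*(-120))/(-8141547) = (((1*(-4))*(2*13*(9 + 13)))*(-120))/(-8141547) = (-8*13*22*(-120))*(-1/8141547) = (-4*572*(-120))*(-1/8141547) = -2288*(-120)*(-1/8141547) = 274560*(-1/8141547) = -91520/2713849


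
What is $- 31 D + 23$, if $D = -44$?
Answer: $1387$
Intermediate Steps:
$- 31 D + 23 = \left(-31\right) \left(-44\right) + 23 = 1364 + 23 = 1387$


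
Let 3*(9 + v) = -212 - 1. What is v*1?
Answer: -80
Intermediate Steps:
v = -80 (v = -9 + (-212 - 1)/3 = -9 + (1/3)*(-213) = -9 - 71 = -80)
v*1 = -80*1 = -80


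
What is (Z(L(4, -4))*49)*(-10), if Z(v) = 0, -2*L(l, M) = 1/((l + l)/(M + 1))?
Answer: 0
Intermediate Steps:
L(l, M) = -(1 + M)/(4*l) (L(l, M) = -(M + 1)/(l + l)/2 = -(1 + M)/(2*l)/2 = -(1 + M)/(4*l))
(Z(L(4, -4))*49)*(-10) = (0*49)*(-10) = 0*(-10) = 0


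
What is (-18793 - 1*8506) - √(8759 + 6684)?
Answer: -27299 - √15443 ≈ -27423.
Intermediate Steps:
(-18793 - 1*8506) - √(8759 + 6684) = (-18793 - 8506) - √15443 = -27299 - √15443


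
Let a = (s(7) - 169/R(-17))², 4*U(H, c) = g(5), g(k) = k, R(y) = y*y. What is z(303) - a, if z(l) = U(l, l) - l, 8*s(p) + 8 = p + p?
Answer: -403275869/1336336 ≈ -301.78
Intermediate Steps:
R(y) = y²
U(H, c) = 5/4 (U(H, c) = (¼)*5 = 5/4)
s(p) = -1 + p/4 (s(p) = -1 + (p + p)/8 = -1 + (2*p)/8 = -1 + p/4)
z(l) = 5/4 - l
a = 36481/1336336 (a = ((-1 + (¼)*7) - 169/((-17)²))² = ((-1 + 7/4) - 169/289)² = (¾ - 169*1/289)² = (¾ - 169/289)² = (191/1156)² = 36481/1336336 ≈ 0.027299)
z(303) - a = (5/4 - 1*303) - 1*36481/1336336 = (5/4 - 303) - 36481/1336336 = -1207/4 - 36481/1336336 = -403275869/1336336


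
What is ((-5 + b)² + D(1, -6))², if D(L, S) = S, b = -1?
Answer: 900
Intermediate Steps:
((-5 + b)² + D(1, -6))² = ((-5 - 1)² - 6)² = ((-6)² - 6)² = (36 - 6)² = 30² = 900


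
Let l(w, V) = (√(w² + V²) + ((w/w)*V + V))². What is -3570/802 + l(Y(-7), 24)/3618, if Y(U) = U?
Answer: -4321201/1450818 ≈ -2.9785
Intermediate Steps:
l(w, V) = (√(V² + w²) + 2*V)² (l(w, V) = (√(V² + w²) + (1*V + V))² = (√(V² + w²) + (V + V))² = (√(V² + w²) + 2*V)²)
-3570/802 + l(Y(-7), 24)/3618 = -3570/802 + (√(24² + (-7)²) + 2*24)²/3618 = -3570*1/802 + (√(576 + 49) + 48)²*(1/3618) = -1785/401 + (√625 + 48)²*(1/3618) = -1785/401 + (25 + 48)²*(1/3618) = -1785/401 + 73²*(1/3618) = -1785/401 + 5329*(1/3618) = -1785/401 + 5329/3618 = -4321201/1450818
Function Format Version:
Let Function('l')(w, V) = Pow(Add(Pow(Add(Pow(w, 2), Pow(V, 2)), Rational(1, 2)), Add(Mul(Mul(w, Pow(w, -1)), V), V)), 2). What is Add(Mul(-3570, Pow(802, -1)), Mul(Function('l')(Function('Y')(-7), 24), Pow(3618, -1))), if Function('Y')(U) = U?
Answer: Rational(-4321201, 1450818) ≈ -2.9785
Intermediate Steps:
Function('l')(w, V) = Pow(Add(Pow(Add(Pow(V, 2), Pow(w, 2)), Rational(1, 2)), Mul(2, V)), 2) (Function('l')(w, V) = Pow(Add(Pow(Add(Pow(V, 2), Pow(w, 2)), Rational(1, 2)), Add(Mul(1, V), V)), 2) = Pow(Add(Pow(Add(Pow(V, 2), Pow(w, 2)), Rational(1, 2)), Add(V, V)), 2) = Pow(Add(Pow(Add(Pow(V, 2), Pow(w, 2)), Rational(1, 2)), Mul(2, V)), 2))
Add(Mul(-3570, Pow(802, -1)), Mul(Function('l')(Function('Y')(-7), 24), Pow(3618, -1))) = Add(Mul(-3570, Pow(802, -1)), Mul(Pow(Add(Pow(Add(Pow(24, 2), Pow(-7, 2)), Rational(1, 2)), Mul(2, 24)), 2), Pow(3618, -1))) = Add(Mul(-3570, Rational(1, 802)), Mul(Pow(Add(Pow(Add(576, 49), Rational(1, 2)), 48), 2), Rational(1, 3618))) = Add(Rational(-1785, 401), Mul(Pow(Add(Pow(625, Rational(1, 2)), 48), 2), Rational(1, 3618))) = Add(Rational(-1785, 401), Mul(Pow(Add(25, 48), 2), Rational(1, 3618))) = Add(Rational(-1785, 401), Mul(Pow(73, 2), Rational(1, 3618))) = Add(Rational(-1785, 401), Mul(5329, Rational(1, 3618))) = Add(Rational(-1785, 401), Rational(5329, 3618)) = Rational(-4321201, 1450818)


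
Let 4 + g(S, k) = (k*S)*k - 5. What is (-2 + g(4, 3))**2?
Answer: 625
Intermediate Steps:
g(S, k) = -9 + S*k**2 (g(S, k) = -4 + ((k*S)*k - 5) = -4 + ((S*k)*k - 5) = -4 + (S*k**2 - 5) = -4 + (-5 + S*k**2) = -9 + S*k**2)
(-2 + g(4, 3))**2 = (-2 + (-9 + 4*3**2))**2 = (-2 + (-9 + 4*9))**2 = (-2 + (-9 + 36))**2 = (-2 + 27)**2 = 25**2 = 625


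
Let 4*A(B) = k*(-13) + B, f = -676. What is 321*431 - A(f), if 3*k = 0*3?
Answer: 138520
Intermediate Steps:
k = 0 (k = (0*3)/3 = (1/3)*0 = 0)
A(B) = B/4 (A(B) = (0*(-13) + B)/4 = (0 + B)/4 = B/4)
321*431 - A(f) = 321*431 - (-676)/4 = 138351 - 1*(-169) = 138351 + 169 = 138520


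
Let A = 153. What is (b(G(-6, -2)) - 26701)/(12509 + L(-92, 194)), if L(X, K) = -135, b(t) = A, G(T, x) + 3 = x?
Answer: -13274/6187 ≈ -2.1455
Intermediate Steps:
G(T, x) = -3 + x
b(t) = 153
(b(G(-6, -2)) - 26701)/(12509 + L(-92, 194)) = (153 - 26701)/(12509 - 135) = -26548/12374 = -26548*1/12374 = -13274/6187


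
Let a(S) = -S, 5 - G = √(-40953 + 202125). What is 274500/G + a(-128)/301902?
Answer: -207169934092/24325300797 - 18117000*√37/161147 ≈ -692.37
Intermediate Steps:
G = 5 - 66*√37 (G = 5 - √(-40953 + 202125) = 5 - √161172 = 5 - 66*√37 ≈ -396.46)
274500/G + a(-128)/301902 = 274500/(5 - 66*√37) - 1*(-128)/301902 = 274500/(5 - 66*√37) + 128*(1/301902) = 274500/(5 - 66*√37) + 64/150951 = 64/150951 + 274500/(5 - 66*√37)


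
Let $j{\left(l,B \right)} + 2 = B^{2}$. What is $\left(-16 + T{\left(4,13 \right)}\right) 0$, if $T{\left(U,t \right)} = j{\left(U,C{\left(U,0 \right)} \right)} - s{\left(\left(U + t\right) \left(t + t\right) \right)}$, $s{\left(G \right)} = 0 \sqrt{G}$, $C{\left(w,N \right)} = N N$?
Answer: $0$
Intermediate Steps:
$C{\left(w,N \right)} = N^{2}$
$j{\left(l,B \right)} = -2 + B^{2}$
$s{\left(G \right)} = 0$
$T{\left(U,t \right)} = -2$ ($T{\left(U,t \right)} = \left(-2 + \left(0^{2}\right)^{2}\right) - 0 = \left(-2 + 0^{2}\right) + 0 = \left(-2 + 0\right) + 0 = -2 + 0 = -2$)
$\left(-16 + T{\left(4,13 \right)}\right) 0 = \left(-16 - 2\right) 0 = \left(-18\right) 0 = 0$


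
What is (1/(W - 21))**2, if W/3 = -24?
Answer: 1/8649 ≈ 0.00011562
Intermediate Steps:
W = -72 (W = 3*(-24) = -72)
(1/(W - 21))**2 = (1/(-72 - 21))**2 = (1/(-93))**2 = (-1/93)**2 = 1/8649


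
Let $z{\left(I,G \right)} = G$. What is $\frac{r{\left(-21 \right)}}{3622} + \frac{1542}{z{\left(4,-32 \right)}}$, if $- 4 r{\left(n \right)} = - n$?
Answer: $- \frac{1396323}{28976} \approx -48.189$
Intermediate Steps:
$r{\left(n \right)} = \frac{n}{4}$ ($r{\left(n \right)} = - \frac{\left(-1\right) n}{4} = \frac{n}{4}$)
$\frac{r{\left(-21 \right)}}{3622} + \frac{1542}{z{\left(4,-32 \right)}} = \frac{\frac{1}{4} \left(-21\right)}{3622} + \frac{1542}{-32} = \left(- \frac{21}{4}\right) \frac{1}{3622} + 1542 \left(- \frac{1}{32}\right) = - \frac{21}{14488} - \frac{771}{16} = - \frac{1396323}{28976}$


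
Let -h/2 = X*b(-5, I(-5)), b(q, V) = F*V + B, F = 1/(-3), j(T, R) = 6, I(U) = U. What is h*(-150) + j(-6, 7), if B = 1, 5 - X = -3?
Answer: 6406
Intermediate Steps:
X = 8 (X = 5 - 1*(-3) = 5 + 3 = 8)
F = -⅓ ≈ -0.33333
b(q, V) = 1 - V/3 (b(q, V) = -V/3 + 1 = 1 - V/3)
h = -128/3 (h = -16*(1 - ⅓*(-5)) = -16*(1 + 5/3) = -16*8/3 = -2*64/3 = -128/3 ≈ -42.667)
h*(-150) + j(-6, 7) = -128/3*(-150) + 6 = 6400 + 6 = 6406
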